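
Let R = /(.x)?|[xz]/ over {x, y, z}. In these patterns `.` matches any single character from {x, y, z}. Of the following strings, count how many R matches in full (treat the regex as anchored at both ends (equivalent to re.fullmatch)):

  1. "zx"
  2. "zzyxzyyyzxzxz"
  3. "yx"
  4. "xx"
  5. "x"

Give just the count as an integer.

1. "zx" → match
2 → no match
3. "yx" → match
4. "xx" → match
5. "x" → match
Total matched: 4

4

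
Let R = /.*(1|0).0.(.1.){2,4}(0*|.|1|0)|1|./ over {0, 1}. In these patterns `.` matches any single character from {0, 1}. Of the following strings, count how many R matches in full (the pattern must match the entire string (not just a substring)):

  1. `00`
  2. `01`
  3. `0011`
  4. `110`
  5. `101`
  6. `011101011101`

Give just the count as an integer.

1. `00` → no match
2. `01` → no match
3. `0011` → no match
4. `110` → no match
5. `101` → no match
6. `011101011101` → no match
Total matched: 0

0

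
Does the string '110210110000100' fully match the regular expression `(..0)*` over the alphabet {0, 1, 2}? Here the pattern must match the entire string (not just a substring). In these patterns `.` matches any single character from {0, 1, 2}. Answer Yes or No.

Yes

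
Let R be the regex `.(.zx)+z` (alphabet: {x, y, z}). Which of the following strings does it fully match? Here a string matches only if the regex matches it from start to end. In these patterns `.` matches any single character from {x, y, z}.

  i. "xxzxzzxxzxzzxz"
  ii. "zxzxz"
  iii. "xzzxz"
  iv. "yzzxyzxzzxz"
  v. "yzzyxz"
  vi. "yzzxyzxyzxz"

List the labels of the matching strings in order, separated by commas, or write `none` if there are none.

i → match
ii → match
iii → match
iv → match
v → no match — must end with "zxz"
vi → match

i, ii, iii, iv, vi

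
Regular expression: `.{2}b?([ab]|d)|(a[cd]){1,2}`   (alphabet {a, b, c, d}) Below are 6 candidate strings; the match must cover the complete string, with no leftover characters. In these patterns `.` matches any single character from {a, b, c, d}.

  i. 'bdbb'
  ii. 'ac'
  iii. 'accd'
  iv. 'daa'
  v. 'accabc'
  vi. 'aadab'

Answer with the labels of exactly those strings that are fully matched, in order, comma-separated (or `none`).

i. 'bdbb' → match
ii. 'ac' → match
iii. 'accd' → no match
iv. 'daa' → match
v. 'accabc' → no match
vi. 'aadab' → no match

i, ii, iv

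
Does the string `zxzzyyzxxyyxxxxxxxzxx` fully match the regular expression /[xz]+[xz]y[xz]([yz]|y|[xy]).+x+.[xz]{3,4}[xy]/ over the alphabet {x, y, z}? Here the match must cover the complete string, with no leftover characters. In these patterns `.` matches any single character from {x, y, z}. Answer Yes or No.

No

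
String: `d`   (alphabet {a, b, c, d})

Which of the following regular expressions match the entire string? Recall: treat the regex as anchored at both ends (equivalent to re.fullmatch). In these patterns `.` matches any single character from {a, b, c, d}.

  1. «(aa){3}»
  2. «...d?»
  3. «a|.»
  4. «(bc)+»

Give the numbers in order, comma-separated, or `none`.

1 → no match — must start with `aa`
2 → no match
3 → match
4 → no match — must start with `bc`

3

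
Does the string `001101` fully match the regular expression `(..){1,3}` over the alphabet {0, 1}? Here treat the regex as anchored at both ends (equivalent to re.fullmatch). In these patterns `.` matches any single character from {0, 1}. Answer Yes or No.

Yes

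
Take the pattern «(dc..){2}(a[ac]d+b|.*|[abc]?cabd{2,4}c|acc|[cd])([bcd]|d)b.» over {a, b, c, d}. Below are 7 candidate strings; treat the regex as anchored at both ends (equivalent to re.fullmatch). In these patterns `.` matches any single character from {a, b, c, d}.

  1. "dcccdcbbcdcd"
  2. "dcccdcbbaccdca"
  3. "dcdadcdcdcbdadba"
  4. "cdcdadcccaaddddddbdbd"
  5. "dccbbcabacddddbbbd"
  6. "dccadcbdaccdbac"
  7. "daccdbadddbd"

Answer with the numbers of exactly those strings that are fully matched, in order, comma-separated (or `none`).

3

1 → no match
2 → no match
3 → match
4 → no match — must start with "dc"
5 → no match
6 → no match
7 → no match — must start with "dc"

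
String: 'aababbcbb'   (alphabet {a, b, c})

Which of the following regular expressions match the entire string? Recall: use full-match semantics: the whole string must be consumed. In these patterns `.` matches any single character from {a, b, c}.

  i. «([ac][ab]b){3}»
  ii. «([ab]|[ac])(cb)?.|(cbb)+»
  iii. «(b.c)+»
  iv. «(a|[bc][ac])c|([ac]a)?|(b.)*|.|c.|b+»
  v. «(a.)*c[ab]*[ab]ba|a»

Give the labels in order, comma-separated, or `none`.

i → match
ii → no match
iii → no match — must start with 'b'
iv → no match
v → no match

i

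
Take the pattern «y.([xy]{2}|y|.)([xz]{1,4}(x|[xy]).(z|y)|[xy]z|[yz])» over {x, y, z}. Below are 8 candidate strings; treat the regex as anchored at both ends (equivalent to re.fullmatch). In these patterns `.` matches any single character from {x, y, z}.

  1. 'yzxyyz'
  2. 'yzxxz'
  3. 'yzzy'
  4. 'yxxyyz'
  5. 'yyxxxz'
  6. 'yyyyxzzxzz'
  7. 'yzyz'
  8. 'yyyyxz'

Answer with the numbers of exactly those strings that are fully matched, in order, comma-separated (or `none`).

1, 2, 3, 4, 5, 6, 7, 8

1 → match
2 → match
3 → match
4 → match
5 → match
6 → match
7 → match
8 → match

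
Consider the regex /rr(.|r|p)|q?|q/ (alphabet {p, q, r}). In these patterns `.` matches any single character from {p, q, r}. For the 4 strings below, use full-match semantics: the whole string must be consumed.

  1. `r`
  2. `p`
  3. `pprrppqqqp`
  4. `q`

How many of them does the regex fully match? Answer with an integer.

1

1 → no match
2 → no match
3 → no match
4 → match
Total matched: 1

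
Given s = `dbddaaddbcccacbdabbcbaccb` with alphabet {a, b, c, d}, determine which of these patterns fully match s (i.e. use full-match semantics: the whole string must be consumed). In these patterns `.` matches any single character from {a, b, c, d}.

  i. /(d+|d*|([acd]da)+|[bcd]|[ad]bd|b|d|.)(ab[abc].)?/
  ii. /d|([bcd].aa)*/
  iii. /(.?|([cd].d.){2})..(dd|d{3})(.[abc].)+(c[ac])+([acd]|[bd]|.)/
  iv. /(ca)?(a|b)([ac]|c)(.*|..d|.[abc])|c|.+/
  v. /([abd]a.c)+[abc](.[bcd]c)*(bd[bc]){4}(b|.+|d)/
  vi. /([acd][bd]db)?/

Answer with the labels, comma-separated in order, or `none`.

iii, iv

i → no match
ii → no match
iii → match
iv → match
v → no match
vi → no match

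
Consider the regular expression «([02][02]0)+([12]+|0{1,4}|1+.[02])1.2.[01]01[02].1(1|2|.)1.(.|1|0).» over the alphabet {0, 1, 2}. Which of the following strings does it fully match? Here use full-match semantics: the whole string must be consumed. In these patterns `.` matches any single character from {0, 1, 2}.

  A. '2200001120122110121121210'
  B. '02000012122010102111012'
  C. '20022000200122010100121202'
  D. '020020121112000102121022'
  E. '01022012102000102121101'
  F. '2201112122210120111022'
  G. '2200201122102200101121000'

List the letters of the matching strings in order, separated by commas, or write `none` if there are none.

A → match
B → match
C → no match
D → match
E → no match
F → match
G → match

A, B, D, F, G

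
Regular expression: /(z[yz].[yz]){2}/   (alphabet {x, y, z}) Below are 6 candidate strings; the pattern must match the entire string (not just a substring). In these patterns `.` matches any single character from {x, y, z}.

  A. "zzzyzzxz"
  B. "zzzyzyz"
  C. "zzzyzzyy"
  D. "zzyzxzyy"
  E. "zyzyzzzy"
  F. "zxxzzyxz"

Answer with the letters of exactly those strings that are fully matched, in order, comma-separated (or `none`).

A. "zzzyzzxz" → match
B. "zzzyzyz" → no match
C. "zzzyzzyy" → match
D. "zzyzxzyy" → no match
E. "zyzyzzzy" → match
F. "zxxzzyxz" → no match

A, C, E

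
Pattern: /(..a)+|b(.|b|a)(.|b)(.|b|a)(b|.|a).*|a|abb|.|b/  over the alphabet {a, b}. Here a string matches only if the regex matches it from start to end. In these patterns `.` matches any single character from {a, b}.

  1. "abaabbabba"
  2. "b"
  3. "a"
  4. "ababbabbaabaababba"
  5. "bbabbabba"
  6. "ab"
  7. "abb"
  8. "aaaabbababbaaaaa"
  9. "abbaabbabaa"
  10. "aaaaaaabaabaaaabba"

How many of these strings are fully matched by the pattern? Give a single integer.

1 → no match
2 → match
3 → match
4 → match
5 → match
6 → no match
7 → match
8 → no match
9 → no match
10 → match
Total matched: 6

6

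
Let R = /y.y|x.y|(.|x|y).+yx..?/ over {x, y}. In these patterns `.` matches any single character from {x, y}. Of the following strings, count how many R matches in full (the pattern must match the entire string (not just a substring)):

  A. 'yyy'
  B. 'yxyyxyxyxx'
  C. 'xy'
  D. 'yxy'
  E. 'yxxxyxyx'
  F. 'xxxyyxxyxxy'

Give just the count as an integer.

5

A. 'yyy' → match
B. 'yxyyxyxyxx' → match
C. 'xy' → no match
D. 'yxy' → match
E. 'yxxxyxyx' → match
F. 'xxxyyxxyxxy' → match
Total matched: 5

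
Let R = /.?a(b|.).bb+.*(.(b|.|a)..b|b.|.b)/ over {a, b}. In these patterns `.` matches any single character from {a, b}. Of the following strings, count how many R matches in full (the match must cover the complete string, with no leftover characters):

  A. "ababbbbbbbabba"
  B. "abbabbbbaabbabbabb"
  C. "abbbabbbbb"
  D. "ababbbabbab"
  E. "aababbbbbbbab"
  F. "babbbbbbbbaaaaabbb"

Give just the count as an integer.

4

A → match
B → no match
C. "abbbabbbbb" → no match
D. "ababbbabbab" → match
E → match
F → match
Total matched: 4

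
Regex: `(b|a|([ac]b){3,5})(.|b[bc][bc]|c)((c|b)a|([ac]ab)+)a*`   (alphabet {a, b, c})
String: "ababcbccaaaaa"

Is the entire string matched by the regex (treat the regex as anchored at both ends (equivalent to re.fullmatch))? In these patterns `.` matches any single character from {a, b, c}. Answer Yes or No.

Yes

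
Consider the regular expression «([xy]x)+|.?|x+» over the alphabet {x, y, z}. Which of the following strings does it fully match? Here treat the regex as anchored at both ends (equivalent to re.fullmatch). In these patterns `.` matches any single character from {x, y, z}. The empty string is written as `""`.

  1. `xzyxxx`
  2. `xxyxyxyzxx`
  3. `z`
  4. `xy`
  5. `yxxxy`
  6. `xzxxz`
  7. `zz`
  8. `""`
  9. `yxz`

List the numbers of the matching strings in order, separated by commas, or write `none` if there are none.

1 → no match
2 → no match
3 → match
4 → no match
5 → no match
6 → no match
7 → no match
8 → match
9 → no match

3, 8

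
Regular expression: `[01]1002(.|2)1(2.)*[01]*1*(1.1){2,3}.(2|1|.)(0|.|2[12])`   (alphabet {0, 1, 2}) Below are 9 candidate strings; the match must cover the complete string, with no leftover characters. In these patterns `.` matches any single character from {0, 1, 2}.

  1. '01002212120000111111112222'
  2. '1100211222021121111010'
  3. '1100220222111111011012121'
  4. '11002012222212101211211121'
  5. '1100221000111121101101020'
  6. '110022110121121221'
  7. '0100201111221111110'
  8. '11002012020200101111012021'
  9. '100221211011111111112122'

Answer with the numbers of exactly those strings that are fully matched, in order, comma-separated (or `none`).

1, 2, 4, 5, 6, 8

1 → match
2 → match
3 → no match
4 → match
5 → match
6 → match
7 → no match
8 → match
9 → no match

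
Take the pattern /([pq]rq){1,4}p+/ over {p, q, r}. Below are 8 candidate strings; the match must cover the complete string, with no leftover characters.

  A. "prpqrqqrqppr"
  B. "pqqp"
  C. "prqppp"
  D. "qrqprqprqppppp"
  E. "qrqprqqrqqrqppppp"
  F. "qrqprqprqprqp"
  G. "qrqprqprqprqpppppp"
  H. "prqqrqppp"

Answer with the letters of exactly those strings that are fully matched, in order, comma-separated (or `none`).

A → no match — must end with "p"
B → no match
C → match
D → match
E → match
F → match
G → match
H → match

C, D, E, F, G, H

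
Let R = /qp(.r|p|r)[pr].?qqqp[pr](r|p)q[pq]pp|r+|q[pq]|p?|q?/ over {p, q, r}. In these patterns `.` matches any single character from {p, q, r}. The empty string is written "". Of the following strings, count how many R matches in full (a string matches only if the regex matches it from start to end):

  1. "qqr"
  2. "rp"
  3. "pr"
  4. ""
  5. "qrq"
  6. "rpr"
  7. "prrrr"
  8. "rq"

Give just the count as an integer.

1. "qqr" → no match
2. "rp" → no match
3. "pr" → no match
4. "" → match
5. "qrq" → no match
6. "rpr" → no match
7. "prrrr" → no match
8. "rq" → no match
Total matched: 1

1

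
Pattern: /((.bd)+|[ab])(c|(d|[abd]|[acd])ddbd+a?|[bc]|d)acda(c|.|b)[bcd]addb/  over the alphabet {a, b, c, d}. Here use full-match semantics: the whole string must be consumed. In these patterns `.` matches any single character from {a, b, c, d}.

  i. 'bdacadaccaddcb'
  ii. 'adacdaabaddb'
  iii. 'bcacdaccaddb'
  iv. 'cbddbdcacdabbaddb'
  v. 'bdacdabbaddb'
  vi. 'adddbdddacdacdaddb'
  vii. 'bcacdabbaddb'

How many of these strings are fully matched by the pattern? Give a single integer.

6

i → no match — must end with 'addb'
ii → match
iii → match
iv → match
v → match
vi → match
vii → match
Total matched: 6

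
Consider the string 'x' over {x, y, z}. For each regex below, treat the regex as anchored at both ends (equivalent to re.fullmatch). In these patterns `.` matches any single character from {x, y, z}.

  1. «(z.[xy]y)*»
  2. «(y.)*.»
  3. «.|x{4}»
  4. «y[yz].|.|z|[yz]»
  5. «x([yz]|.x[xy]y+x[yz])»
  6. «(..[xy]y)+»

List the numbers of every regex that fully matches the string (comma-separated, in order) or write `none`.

2, 3, 4

1 → no match
2 → match
3 → match
4 → match
5 → no match
6 → no match — must end with 'y'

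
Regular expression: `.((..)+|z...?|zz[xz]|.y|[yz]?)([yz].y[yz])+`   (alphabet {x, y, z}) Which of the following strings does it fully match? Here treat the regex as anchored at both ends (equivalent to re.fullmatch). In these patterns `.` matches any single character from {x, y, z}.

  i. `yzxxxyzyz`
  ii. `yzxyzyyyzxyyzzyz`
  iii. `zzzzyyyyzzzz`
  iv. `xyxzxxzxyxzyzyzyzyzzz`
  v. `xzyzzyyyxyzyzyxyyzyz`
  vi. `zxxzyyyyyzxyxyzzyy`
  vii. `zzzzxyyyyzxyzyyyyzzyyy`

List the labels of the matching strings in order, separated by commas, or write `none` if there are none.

i → match
ii → match
iii → no match
iv → no match
v → no match
vi → no match
vii → no match

i, ii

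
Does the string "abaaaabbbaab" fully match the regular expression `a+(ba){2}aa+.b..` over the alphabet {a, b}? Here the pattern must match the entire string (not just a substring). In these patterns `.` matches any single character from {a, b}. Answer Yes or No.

No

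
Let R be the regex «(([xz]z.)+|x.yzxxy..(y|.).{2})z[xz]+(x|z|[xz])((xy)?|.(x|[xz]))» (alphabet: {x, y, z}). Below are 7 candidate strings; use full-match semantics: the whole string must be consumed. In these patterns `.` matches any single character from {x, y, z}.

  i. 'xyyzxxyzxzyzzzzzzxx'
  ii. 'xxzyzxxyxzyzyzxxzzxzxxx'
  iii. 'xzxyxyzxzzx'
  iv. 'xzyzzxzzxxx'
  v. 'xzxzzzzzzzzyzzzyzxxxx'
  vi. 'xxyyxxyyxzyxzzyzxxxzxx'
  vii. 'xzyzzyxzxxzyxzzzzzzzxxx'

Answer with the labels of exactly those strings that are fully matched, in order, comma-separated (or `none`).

i → match
ii → no match
iii → no match
iv → match
v → no match
vi → no match
vii → match

i, iv, vii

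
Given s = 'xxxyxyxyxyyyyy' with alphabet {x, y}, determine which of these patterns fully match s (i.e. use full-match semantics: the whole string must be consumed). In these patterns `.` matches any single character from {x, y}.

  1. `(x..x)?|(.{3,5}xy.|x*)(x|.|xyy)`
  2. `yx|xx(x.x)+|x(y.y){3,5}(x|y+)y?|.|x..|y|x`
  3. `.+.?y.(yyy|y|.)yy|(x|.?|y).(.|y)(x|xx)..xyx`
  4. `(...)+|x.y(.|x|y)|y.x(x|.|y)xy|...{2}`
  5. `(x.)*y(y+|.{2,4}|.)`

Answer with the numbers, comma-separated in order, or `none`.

3, 5

1 → no match
2 → no match
3 → match
4 → no match
5 → match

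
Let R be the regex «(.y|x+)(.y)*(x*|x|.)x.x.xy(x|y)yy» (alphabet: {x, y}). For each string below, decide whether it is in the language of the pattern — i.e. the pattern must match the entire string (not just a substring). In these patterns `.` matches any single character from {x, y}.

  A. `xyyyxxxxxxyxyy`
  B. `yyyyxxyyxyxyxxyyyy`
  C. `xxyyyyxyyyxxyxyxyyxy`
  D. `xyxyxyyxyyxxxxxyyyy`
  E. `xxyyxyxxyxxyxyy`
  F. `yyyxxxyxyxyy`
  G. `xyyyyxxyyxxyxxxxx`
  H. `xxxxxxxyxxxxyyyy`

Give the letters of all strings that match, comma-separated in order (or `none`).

A, F

A → match
B → no match
C → no match — must end with `yy`
D → no match
E → no match
F. `yyyxxxyxyxyy` → match
G → no match — must end with `yy`
H → no match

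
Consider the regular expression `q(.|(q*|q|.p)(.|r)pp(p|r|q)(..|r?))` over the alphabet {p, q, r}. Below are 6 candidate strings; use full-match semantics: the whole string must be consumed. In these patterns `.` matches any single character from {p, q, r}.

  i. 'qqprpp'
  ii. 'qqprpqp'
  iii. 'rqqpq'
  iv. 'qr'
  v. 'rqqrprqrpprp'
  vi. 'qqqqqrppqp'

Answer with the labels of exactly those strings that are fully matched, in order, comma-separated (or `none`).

i → no match
ii → no match
iii → no match — must start with 'q'
iv → match
v → no match — must start with 'q'
vi → no match

iv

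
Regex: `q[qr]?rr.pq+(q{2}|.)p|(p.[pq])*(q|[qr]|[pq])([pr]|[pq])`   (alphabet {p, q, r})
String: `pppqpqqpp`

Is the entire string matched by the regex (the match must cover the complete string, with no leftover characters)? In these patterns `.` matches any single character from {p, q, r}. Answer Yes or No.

No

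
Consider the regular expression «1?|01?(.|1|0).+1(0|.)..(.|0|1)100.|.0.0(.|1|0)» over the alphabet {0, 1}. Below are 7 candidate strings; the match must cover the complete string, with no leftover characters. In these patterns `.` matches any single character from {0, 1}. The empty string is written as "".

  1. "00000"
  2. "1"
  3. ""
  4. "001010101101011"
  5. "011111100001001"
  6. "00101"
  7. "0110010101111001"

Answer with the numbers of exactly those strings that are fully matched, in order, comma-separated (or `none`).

1. "00000" → match
2. "1" → match
3. "" → match
4 → no match
5 → match
6. "00101" → match
7 → match

1, 2, 3, 5, 6, 7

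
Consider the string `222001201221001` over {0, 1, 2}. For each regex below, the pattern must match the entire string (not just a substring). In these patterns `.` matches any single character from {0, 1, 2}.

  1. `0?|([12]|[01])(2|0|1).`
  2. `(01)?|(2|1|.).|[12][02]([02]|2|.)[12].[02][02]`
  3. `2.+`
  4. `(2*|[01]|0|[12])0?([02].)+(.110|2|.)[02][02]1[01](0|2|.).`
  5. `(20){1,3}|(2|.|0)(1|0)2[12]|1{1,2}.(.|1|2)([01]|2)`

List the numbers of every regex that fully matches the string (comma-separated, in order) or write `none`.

1 → no match
2 → no match
3 → match
4 → match
5 → no match

3, 4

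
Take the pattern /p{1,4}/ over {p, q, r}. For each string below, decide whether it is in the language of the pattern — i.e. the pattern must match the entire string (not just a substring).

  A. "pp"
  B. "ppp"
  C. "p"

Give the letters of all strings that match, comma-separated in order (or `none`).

A, B, C

A. "pp" → match
B. "ppp" → match
C. "p" → match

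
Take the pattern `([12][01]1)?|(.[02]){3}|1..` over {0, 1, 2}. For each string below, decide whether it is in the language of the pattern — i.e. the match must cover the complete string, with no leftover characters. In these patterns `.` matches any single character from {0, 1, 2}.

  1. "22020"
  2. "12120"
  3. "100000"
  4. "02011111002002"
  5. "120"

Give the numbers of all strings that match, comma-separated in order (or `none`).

3, 5

1 → no match
2 → no match
3 → match
4 → no match
5 → match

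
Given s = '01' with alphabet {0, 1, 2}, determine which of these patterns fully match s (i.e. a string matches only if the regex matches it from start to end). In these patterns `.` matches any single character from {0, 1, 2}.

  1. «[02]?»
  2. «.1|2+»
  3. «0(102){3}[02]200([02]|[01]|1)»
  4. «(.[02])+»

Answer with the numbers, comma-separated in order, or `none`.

1 → no match
2 → match
3 → no match — must start with '0102'
4 → no match

2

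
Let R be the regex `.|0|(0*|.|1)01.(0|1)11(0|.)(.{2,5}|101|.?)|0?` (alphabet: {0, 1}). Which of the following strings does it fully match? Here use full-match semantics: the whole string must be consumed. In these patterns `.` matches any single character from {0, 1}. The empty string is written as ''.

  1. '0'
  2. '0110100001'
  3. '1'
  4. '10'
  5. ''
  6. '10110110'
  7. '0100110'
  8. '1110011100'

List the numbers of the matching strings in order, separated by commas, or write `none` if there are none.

1. '0' → match
2. '0110100001' → no match
3. '1' → match
4. '10' → no match
5. '' → match
6. '10110110' → match
7. '0100110' → match
8. '1110011100' → no match

1, 3, 5, 6, 7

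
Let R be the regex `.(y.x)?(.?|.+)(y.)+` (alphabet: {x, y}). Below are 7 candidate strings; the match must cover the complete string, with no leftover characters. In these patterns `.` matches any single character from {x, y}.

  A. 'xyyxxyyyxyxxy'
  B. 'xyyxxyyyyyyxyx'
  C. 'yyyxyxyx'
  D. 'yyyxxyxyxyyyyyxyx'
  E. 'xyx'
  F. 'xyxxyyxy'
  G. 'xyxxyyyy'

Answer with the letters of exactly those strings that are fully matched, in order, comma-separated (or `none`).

B, C, D, E, G

A → no match
B → match
C → match
D → match
E → match
F → no match
G → match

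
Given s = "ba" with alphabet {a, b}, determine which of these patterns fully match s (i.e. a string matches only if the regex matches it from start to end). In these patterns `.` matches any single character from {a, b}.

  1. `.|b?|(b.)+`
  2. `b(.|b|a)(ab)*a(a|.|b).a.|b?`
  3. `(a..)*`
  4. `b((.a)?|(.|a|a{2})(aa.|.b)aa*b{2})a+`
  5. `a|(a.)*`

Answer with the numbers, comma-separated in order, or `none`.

1, 4

1 → match
2 → no match
3 → no match
4 → match
5 → no match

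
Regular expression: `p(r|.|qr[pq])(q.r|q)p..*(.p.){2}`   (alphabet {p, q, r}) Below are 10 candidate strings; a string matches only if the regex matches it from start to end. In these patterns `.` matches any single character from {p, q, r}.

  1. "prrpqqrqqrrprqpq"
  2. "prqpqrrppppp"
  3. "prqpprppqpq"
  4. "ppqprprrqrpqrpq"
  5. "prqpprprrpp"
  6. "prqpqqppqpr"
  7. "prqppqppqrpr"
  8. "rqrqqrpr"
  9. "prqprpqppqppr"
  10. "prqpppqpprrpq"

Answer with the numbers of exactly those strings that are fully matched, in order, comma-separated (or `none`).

1 → no match
2. "prqpqrrppppp" → match
3. "prqpprppqpq" → match
4 → match
5. "prqpprprrpp" → match
6. "prqpqqppqpr" → match
7. "prqppqppqrpr" → match
8. "rqrqqrpr" → no match — must start with "p"
9 → match
10 → match

2, 3, 4, 5, 6, 7, 9, 10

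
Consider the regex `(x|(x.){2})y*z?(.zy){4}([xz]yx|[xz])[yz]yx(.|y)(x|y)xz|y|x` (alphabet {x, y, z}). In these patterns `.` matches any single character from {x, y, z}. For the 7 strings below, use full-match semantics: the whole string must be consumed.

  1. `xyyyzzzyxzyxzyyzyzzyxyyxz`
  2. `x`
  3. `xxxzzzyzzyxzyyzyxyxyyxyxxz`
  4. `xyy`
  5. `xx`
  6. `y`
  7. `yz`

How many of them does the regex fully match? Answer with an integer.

1 → match
2 → match
3 → match
4 → no match
5 → no match
6 → match
7 → no match
Total matched: 4

4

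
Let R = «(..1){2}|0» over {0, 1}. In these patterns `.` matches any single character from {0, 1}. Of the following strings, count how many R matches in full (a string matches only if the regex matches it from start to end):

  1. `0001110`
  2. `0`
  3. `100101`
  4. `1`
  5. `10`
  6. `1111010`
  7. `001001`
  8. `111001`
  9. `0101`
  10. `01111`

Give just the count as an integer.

3

1 → no match
2 → match
3 → no match
4 → no match
5 → no match
6 → no match
7 → match
8 → match
9 → no match
10 → no match
Total matched: 3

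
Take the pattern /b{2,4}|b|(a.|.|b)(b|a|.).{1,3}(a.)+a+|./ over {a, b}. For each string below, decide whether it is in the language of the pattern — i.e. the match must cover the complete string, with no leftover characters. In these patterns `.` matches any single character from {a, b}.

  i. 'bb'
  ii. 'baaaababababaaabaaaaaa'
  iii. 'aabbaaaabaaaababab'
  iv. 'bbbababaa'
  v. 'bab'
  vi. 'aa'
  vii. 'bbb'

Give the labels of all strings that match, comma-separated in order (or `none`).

i. 'bb' → match
ii → match
iii → no match
iv. 'bbbababaa' → match
v. 'bab' → no match
vi. 'aa' → no match
vii. 'bbb' → match

i, ii, iv, vii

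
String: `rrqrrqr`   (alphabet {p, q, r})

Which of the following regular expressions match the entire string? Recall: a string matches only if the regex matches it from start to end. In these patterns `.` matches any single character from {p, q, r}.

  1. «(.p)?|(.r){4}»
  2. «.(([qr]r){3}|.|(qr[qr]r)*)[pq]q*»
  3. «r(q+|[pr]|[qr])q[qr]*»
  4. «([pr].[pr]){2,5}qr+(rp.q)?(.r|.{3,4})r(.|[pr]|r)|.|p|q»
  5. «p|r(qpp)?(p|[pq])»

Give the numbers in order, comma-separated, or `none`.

3

1 → no match
2 → no match
3 → match
4 → no match
5 → no match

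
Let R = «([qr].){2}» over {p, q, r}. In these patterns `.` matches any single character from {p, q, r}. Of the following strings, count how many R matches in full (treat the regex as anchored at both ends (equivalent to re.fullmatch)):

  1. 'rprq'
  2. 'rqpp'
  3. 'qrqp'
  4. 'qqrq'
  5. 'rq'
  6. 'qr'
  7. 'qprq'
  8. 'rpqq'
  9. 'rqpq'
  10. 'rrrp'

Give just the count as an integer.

6

1. 'rprq' → match
2. 'rqpp' → no match
3. 'qrqp' → match
4. 'qqrq' → match
5. 'rq' → no match
6. 'qr' → no match
7. 'qprq' → match
8. 'rpqq' → match
9. 'rqpq' → no match
10. 'rrrp' → match
Total matched: 6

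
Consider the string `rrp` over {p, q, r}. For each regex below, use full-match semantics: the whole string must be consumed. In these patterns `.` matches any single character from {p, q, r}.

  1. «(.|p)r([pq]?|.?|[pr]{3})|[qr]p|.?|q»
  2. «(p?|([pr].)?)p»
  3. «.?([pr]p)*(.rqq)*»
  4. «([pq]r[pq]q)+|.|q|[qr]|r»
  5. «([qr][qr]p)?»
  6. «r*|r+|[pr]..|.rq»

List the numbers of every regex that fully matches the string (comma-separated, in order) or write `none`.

1, 2, 3, 5, 6

1 → match
2 → match
3 → match
4 → no match
5 → match
6 → match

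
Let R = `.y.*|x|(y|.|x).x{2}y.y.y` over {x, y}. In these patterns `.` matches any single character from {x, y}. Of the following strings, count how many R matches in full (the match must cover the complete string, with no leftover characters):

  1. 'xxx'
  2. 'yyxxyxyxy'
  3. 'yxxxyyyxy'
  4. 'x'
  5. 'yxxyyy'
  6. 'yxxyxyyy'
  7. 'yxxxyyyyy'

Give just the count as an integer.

1 → no match
2 → match
3 → match
4 → match
5 → no match
6 → no match
7 → match
Total matched: 4

4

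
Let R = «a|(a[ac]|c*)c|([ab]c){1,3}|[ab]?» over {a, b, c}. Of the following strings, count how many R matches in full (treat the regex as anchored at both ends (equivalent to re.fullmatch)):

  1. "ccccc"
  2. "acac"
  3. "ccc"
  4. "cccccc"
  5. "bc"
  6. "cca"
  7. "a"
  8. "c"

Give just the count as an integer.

7

1. "ccccc" → match
2. "acac" → match
3. "ccc" → match
4. "cccccc" → match
5. "bc" → match
6. "cca" → no match
7. "a" → match
8. "c" → match
Total matched: 7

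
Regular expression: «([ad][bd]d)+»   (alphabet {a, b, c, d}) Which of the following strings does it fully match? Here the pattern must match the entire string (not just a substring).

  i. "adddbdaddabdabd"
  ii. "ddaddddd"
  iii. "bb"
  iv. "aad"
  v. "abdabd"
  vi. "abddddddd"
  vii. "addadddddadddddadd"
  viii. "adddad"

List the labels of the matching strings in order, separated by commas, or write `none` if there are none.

i → match
ii → no match
iii → no match — must end with "d"
iv → no match
v → match
vi → match
vii → match
viii → no match

i, v, vi, vii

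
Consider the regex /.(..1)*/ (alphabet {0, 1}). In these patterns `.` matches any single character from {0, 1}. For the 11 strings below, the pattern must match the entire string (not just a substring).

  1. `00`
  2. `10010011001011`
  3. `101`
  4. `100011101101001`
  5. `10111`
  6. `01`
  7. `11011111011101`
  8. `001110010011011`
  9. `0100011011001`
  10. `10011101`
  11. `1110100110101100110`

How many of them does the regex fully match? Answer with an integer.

0

1 → no match
2 → no match
3 → no match
4 → no match
5 → no match
6 → no match
7 → no match
8 → no match
9 → no match
10 → no match
11 → no match
Total matched: 0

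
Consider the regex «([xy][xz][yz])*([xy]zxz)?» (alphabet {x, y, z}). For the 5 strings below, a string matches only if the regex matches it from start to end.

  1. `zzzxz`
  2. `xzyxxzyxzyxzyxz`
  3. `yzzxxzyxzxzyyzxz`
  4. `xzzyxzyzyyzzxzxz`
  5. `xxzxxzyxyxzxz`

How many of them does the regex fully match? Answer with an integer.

4

1 → no match
2 → match
3 → match
4 → match
5 → match
Total matched: 4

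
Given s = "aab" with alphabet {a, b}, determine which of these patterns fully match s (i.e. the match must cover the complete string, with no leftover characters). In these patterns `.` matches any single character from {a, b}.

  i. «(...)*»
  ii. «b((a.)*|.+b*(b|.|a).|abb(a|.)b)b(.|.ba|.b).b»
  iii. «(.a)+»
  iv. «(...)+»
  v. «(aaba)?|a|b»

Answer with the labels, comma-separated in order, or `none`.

i → match
ii → no match — must start with "b"
iii → no match — must end with "a"
iv → match
v → no match

i, iv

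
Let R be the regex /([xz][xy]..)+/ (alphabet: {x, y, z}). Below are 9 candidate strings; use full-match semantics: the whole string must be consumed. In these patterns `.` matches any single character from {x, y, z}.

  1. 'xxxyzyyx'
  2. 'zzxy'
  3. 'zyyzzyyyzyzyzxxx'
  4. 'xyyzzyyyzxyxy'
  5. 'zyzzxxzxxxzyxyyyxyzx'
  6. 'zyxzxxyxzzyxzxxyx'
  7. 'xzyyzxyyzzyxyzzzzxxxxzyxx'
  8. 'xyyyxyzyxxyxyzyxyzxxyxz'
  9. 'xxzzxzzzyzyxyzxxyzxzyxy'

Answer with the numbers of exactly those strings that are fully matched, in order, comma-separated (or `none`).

1 → match
2 → no match
3 → match
4 → no match
5 → match
6 → no match
7 → no match
8 → no match
9 → no match

1, 3, 5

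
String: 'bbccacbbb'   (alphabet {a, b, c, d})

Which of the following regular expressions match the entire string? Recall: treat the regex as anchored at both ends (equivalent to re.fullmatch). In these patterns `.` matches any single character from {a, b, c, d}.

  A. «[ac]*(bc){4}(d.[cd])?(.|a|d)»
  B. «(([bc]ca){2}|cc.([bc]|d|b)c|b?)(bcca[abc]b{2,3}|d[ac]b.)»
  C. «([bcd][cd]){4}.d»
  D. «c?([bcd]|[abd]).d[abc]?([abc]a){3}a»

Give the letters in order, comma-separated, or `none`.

B

A → no match
B → match
C → no match — must end with 'd'
D → no match — must end with 'aa'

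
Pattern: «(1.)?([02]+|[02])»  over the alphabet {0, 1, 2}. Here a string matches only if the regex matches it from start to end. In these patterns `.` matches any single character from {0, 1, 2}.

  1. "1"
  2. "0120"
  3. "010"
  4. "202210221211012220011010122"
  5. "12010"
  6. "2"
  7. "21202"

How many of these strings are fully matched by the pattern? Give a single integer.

1 → no match
2 → no match
3 → no match
4 → no match
5 → no match
6 → match
7 → no match
Total matched: 1

1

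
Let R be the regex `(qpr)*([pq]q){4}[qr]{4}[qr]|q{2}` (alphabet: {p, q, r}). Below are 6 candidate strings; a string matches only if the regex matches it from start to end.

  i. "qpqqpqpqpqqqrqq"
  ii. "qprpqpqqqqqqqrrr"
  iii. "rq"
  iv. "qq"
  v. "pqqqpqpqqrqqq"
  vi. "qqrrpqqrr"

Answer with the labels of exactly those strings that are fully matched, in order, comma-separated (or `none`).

ii, iv, v

i → no match
ii → match
iii. "rq" → no match
iv. "qq" → match
v → match
vi. "qqrrpqqrr" → no match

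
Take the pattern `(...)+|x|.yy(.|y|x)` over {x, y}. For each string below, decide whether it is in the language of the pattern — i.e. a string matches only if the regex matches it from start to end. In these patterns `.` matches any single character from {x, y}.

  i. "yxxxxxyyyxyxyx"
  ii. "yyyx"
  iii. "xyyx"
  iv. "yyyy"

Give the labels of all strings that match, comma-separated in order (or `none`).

ii, iii, iv

i → no match
ii → match
iii → match
iv → match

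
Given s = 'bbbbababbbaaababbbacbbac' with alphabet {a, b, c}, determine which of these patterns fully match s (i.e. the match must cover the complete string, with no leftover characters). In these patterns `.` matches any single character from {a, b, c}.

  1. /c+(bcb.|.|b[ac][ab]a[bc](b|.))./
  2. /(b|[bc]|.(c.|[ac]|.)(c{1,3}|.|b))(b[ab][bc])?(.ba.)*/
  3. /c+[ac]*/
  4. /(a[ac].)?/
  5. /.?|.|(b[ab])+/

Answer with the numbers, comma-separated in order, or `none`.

2

1 → no match — must start with 'c'
2 → match
3 → no match — must start with 'c'
4 → no match
5 → no match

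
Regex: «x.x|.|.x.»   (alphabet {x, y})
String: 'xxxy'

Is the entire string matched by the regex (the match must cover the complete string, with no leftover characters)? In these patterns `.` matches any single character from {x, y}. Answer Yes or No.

No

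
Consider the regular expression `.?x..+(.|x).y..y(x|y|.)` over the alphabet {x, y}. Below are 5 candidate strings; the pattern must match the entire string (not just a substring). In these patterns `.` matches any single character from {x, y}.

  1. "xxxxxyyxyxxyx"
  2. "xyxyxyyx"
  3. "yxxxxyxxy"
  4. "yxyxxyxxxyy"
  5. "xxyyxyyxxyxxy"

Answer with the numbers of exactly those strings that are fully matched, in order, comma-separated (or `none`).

1

1 → match
2 → no match
3 → no match
4 → no match
5 → no match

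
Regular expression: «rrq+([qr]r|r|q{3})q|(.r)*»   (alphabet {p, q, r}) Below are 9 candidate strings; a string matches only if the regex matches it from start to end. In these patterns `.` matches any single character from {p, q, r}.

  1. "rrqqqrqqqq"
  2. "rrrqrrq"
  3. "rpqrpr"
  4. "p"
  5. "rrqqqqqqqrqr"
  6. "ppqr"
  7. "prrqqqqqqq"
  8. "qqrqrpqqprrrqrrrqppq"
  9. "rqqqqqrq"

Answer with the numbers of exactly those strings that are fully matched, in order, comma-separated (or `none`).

none

1 → no match
2 → no match
3 → no match
4 → no match
5 → no match
6 → no match
7 → no match
8 → no match
9 → no match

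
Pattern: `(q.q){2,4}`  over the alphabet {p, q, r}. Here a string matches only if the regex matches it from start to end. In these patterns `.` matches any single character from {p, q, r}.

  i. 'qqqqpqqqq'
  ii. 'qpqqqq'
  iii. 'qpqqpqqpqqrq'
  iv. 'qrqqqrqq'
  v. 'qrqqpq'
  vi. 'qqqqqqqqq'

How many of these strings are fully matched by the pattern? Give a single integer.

i → match
ii → match
iii → match
iv → no match
v → match
vi → match
Total matched: 5

5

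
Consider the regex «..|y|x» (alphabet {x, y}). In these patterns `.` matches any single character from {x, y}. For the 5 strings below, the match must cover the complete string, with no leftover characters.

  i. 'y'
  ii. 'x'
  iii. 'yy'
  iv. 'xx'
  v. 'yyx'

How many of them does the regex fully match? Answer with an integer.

i → match
ii → match
iii → match
iv → match
v → no match
Total matched: 4

4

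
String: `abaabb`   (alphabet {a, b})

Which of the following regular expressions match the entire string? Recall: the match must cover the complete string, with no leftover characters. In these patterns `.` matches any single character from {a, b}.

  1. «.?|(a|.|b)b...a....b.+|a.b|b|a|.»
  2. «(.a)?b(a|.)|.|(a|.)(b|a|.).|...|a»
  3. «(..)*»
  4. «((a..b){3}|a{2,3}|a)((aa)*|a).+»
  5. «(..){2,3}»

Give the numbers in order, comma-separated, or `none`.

3, 4, 5

1 → no match
2 → no match
3 → match
4 → match
5 → match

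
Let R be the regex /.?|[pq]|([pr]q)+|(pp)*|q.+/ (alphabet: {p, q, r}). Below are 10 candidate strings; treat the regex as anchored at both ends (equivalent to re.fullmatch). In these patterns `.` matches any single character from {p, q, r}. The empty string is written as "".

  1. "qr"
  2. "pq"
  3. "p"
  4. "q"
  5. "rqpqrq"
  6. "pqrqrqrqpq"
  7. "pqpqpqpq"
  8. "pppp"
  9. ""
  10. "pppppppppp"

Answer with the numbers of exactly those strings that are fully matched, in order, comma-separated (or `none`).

1 → match
2 → match
3 → match
4 → match
5 → match
6 → match
7 → match
8 → match
9 → match
10 → match

1, 2, 3, 4, 5, 6, 7, 8, 9, 10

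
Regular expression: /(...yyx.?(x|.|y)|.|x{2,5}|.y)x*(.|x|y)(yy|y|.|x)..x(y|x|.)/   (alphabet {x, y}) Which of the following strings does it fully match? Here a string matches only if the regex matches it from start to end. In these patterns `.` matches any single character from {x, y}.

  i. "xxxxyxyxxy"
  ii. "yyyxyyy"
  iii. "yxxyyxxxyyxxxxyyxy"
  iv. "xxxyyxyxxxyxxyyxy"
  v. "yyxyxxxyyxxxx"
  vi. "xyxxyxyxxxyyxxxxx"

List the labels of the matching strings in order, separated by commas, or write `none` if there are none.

i

i. "xxxxyxyxxy" → match
ii. "yyyxyyy" → no match
iii → no match
iv → no match
v → no match
vi → no match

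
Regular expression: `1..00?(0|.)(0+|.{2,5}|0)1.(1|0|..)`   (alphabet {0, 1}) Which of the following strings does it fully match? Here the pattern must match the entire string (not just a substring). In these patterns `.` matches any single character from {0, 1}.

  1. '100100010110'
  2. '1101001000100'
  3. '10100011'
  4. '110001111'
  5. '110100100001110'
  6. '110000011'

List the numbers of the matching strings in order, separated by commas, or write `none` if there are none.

none

1 → no match
2 → no match
3 → no match
4 → no match
5 → no match
6 → no match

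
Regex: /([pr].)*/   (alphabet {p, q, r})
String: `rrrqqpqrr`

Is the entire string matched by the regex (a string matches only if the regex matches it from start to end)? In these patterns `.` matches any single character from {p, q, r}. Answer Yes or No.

No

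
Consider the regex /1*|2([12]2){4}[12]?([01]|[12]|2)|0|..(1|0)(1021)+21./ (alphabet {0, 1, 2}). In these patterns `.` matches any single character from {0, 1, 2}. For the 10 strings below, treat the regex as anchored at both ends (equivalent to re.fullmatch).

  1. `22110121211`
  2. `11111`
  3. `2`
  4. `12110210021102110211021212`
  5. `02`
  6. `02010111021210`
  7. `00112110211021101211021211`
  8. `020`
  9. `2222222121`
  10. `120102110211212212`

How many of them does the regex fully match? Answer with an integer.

1 → no match
2 → match
3 → no match
4 → no match
5 → no match
6 → no match
7 → no match
8 → no match
9 → match
10 → no match
Total matched: 2

2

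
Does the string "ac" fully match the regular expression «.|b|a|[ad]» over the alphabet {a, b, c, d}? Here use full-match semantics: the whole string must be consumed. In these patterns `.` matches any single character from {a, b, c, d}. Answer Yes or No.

No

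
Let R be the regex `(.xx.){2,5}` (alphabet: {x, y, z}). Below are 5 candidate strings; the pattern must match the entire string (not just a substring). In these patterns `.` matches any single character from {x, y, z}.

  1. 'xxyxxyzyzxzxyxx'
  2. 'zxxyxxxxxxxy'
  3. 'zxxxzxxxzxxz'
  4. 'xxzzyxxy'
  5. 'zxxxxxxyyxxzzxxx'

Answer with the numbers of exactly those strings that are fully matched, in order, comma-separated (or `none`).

2, 3, 5

1 → no match
2 → match
3 → match
4 → no match
5 → match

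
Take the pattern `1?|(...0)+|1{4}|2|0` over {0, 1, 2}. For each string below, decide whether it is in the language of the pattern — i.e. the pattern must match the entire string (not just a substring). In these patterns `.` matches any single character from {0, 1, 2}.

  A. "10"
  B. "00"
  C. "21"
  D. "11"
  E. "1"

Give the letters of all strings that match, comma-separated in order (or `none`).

E

A. "10" → no match
B. "00" → no match
C. "21" → no match
D. "11" → no match
E. "1" → match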